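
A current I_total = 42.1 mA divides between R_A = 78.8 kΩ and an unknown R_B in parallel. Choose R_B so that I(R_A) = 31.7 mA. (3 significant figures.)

Two-branch current divider: I_A = I_total · R_B/(R_A + R_B).
With f = 0.7530, R_B = R_A · f/(1−f) = 78.8 × 3.048 = 240.2 kΩ.

R_B ≈ 240 kΩ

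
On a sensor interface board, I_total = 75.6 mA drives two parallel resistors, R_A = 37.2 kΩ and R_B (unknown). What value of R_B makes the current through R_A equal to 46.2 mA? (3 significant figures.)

R_B ≈ 58.5 kΩ

Two-branch current divider: I_A = I_total · R_B/(R_A + R_B).
With f = 0.6111, R_B = R_A · f/(1−f) = 37.2 × 1.571 = 58.46 kΩ.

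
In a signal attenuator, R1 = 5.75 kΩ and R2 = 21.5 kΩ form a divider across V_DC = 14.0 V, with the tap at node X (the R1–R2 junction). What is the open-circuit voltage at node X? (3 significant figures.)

V_th ≈ 11.0 V

Open-circuit (no load on X): V_th = V_DC · R2/(R1 + R2) = 14.0 × 21.5/(5.750 + 21.5) = 11.05 V.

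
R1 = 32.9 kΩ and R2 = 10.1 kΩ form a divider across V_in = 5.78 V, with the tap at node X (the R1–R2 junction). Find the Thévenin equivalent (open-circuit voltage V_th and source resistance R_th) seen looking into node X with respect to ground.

V_th ≈ 1.36 V, R_th ≈ 7.73 kΩ

V_th is the unloaded tap voltage: V_in · R2/(R1+R2) = 5.78 × 0.2349 = 1.358 V.
Zeroing V_in shorts the top of R1 to ground, so R_th = R1 ‖ R2 = 7.728 kΩ.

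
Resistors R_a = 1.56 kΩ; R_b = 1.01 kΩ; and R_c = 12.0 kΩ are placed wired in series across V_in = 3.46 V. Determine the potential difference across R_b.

Total series resistance ΣR = 1.56 + 1.01 + 12.0 = 14.57 kΩ.
V = V_in · R/ΣR = 3.46 × 0.06932 = 0.2398 V.

V ≈ 0.240 V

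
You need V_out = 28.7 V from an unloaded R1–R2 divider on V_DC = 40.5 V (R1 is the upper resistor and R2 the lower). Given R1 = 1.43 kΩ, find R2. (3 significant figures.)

The divider ratio is R2/(R1+R2) = 28.7/40.5 = 0.7086.
R2 = R1 · 0.7086/(1 − 0.7086) = 3.478 kΩ.

R2 ≈ 3.48 kΩ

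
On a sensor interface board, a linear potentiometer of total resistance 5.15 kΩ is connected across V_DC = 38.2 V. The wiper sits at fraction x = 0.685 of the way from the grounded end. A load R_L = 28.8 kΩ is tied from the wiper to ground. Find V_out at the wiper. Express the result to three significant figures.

Split the track: R_lower = x·R_p = 3.528 kΩ, R_upper = (1−x)·R_p = 1.622 kΩ.
(x·R_p) ‖ R_L = 3.143 kΩ.
Loaded-divider output: V_out = 38.2 × 0.6596 = 25.19 V.

V_out ≈ 25.2 V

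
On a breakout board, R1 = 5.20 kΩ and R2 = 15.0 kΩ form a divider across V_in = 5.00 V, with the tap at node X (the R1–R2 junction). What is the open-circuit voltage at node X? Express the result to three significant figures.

V_th is the unloaded tap voltage: V_in · R2/(R1+R2) = 5.00 × 0.7426 = 3.713 V.

V_th ≈ 3.71 V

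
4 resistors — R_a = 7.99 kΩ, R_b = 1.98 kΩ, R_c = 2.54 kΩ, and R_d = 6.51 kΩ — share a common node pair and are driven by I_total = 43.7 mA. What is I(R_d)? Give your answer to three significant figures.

I ≈ 5.70 mA

Total conductance ΣG = 1/7.99 + 1/1.98 + 1/2.54 + 1/6.51 = 1.178 (units of 1/kΩ).
R_d takes the fraction G_k/ΣG = 0.1536/1.178 = 0.1305, so I = 43.7 × 0.1305 = 5.701 mA.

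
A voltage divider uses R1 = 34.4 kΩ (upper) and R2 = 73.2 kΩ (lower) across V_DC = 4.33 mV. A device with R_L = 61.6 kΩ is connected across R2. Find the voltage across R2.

V_out ≈ 2.13 mV

R2 ‖ R_L = (73.2 × 61.6)/(73.2 + 61.6) = 33.45 kΩ.
Voltage divider with the loaded lower leg: V_out = 4.33 × 33.45/(34.4 + 33.45) = 4.33 × 0.4930 = 2.135 mV.
(Unloaded it would be 2.95 mV; the load pulls it down.)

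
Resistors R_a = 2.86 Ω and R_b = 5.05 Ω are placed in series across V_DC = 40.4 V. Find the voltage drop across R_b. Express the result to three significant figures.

V ≈ 25.8 V

ΣR = 2.86 + 5.05 = 7.910 Ω.
Voltage divider: V = V_DC · (5.050 / 7.910) = 40.4 × 0.6384 = 25.79 V.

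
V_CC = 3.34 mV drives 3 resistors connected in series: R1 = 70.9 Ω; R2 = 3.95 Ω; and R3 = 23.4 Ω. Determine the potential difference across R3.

Series total: ΣR = 70.9 + 3.95 + 23.4 = 98.25 Ω.
By the voltage-divider rule, V = 3.34 × 23.40/98.25 = 0.7955 mV.

V ≈ 0.795 mV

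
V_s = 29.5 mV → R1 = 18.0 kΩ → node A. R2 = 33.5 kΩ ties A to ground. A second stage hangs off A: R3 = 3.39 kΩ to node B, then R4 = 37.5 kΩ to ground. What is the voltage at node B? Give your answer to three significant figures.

V_B ≈ 13.7 mV

The second stage (R3 + R4 = 40.89 kΩ) loads node A in parallel with R2.
R2 ‖ (R3+R4) = 18.41 kΩ.
First divider: V_A = V_s · 18.41/(18.0 + 18.41) = 14.92 mV.
Then the unloaded second divider: V_B = V_A × R4/(R3+R4) = 14.92 × 0.9171 = 13.68 mV.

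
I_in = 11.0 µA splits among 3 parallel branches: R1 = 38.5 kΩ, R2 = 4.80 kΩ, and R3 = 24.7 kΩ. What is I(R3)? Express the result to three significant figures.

Total conductance ΣG = 1/38.5 + 1/4.80 + 1/24.7 = 0.2748 (units of 1/kΩ).
By the current-divider rule, I = I_in · G_k/ΣG = 11.0 × 0.1473 = 1.621 µA.

I ≈ 1.62 µA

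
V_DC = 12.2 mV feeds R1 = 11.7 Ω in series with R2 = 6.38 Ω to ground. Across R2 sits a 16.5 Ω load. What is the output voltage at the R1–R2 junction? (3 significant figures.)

The load sits in parallel with R2, giving an effective lower resistance R2' = R2·R_L/(R2+R_L) = 4.601 Ω.
Voltage divider with the loaded lower leg: V_out = 12.2 × 4.601/(11.7 + 4.601) = 12.2 × 0.2823 = 3.443 mV.
(Unloaded it would be 4.31 mV; the load pulls it down.)

V_out ≈ 3.44 mV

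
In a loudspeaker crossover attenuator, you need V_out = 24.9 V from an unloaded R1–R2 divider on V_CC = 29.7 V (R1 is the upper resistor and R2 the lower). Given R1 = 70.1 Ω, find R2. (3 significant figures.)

R2 ≈ 364 Ω

The divider ratio is R2/(R1+R2) = 24.9/29.7 = 0.8384.
R2 = R1 · 0.8384/(1 − 0.8384) = 363.6 Ω.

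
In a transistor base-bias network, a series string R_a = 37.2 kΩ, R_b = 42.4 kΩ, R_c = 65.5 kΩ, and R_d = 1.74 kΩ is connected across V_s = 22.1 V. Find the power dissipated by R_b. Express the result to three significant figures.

P ≈ 0.960 mW

ΣR = 146.8 kΩ → I = 22.1/146.8 = 0.1505 mA.
P = I²R = 0.02265 × 42.4 = 0.9604 mW.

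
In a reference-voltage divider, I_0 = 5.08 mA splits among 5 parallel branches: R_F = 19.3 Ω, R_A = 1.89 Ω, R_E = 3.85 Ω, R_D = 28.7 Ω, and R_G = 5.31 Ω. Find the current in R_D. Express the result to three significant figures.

ΣG = 1/19.3 + 1/1.89 + 1/3.85 + 1/28.7 + 1/5.31 = 1.064.
R_D takes the fraction G_k/ΣG = 0.03484/1.064 = 0.03275, so I = 5.08 × 0.03275 = 0.1664 mA.

I ≈ 0.166 mA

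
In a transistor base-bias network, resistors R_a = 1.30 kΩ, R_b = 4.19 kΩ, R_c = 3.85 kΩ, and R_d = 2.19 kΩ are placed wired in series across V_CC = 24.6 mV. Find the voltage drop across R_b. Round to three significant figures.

ΣR = 1.30 + 4.19 + 3.85 + 2.19 = 11.53 kΩ.
By the voltage-divider rule, V = 24.6 × 4.190/11.53 = 8.940 mV.

V ≈ 8.94 mV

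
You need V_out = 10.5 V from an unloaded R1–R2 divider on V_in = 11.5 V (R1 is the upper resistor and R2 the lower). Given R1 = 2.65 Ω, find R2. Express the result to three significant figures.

R2 ≈ 27.8 Ω

V_out/V_in = R2/(R1+R2) = 0.9130.
Rearranging, R2 = R1·k/(1−k) = 2.65 × 10.50 = 27.82 Ω.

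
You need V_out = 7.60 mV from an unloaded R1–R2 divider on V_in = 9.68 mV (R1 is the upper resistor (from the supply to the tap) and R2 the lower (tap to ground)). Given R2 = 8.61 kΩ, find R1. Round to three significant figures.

R1 ≈ 2.36 kΩ

V_out/V_in = R2/(R1+R2) = 0.7851.
So R1 = R2 · (V_in/V_out − 1) = 8.61 × (9.68/7.60 − 1) = 8.61 × 0.2737 = 2.356 kΩ.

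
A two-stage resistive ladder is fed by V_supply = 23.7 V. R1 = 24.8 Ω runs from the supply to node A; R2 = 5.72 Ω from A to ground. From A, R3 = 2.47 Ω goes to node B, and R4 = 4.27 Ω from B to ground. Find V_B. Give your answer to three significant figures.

The second stage (R3 + R4 = 6.740 Ω) loads node A in parallel with R2.
Effective lower resistance at A: R2 ‖ 6.740 = 3.094 Ω.
First divider: V_A = V_supply · 3.094/(24.8 + 3.094) = 2.629 V.
V_B = V_A × 0.6335 = 1.665 V.

V_B ≈ 1.67 V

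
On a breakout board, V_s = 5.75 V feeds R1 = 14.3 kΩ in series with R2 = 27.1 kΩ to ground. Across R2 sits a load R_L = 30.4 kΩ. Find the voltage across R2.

V_out ≈ 2.88 V

The load sits in parallel with R2, giving an effective lower resistance R2' = R2·R_L/(R2+R_L) = 14.33 kΩ.
Then V_out = V_s · R2'/(R1 + R2') = 5.75 × 14.33/28.63 = 2.878 V.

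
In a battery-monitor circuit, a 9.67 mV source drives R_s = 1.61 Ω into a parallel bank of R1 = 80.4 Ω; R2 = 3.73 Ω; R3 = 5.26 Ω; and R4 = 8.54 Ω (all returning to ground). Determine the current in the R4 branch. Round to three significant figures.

Parallel bank: R_p = 1/(1/80.4 + 1/3.73 + 1/5.26 + 1/8.54) = 1.701 Ω.
V_A = 9.67 × 1.701/3.311 = 4.968 mV.
Branch current I = V_A/R4 = 4.968/8.54 = 0.5818 mA.

I ≈ 0.582 mA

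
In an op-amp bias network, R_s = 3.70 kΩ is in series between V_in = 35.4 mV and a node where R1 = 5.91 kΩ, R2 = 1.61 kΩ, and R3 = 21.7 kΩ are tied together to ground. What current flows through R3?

I ≈ 0.398 µA

Parallel bank: R_p = 1/(1/5.91 + 1/1.61 + 1/21.7) = 1.196 kΩ.
Node voltage V_A = V_in · R_p/(R_s + R_p) = 35.4 × 0.2442 = 8.645 mV.
Branch current I = V_A/R3 = 8.645/21.7 = 0.3984 µA.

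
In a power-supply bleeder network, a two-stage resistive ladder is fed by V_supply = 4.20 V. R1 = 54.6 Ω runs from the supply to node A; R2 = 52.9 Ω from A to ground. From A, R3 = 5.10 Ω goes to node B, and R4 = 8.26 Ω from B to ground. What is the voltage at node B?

V_B ≈ 0.424 V

Node A sees R2 in parallel with the series input of stage 2, R3 + R4 = 13.36 Ω.
Effective lower resistance at A: R2 ‖ 13.36 = 10.67 Ω.
V_A = 4.20 × 10.67/(54.6 + 10.67) = 0.6864 V.
Then the unloaded second divider: V_B = V_A × R4/(R3+R4) = 0.6864 × 0.6183 = 0.4244 V.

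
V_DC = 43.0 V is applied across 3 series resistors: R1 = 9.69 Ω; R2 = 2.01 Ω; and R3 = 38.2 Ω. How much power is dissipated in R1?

P ≈ 7.20 W

ΣR = 49.90 Ω → I = 43.0/49.90 = 0.8617 A.
V(R1) = I·R = 8.350 V; P = V·I = 8.350 × 0.8617 = 7.195 W.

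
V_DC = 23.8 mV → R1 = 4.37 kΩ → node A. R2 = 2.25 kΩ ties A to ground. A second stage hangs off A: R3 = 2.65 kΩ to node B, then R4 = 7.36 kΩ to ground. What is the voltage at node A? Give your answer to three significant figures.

V_A ≈ 7.04 mV

Node A sees R2 in parallel with the series input of stage 2, R3 + R4 = 10.01 kΩ.
R2 ‖ (R3+R4) = 1.837 kΩ.
First divider: V_A = V_DC · 1.837/(4.37 + 1.837) = 7.044 mV.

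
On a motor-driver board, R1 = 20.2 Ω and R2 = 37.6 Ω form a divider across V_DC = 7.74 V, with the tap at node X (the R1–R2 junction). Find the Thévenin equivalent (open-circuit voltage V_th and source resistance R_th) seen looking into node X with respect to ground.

Open-circuit (no load on X): V_th = V_DC · R2/(R1 + R2) = 7.74 × 37.6/(20.20 + 37.6) = 5.035 V.
Looking into X with the source shorted: R_th = R1·R2/(R1+R2) = 20.20 × 37.6/57.80 = 13.14 Ω.

V_th ≈ 5.04 V, R_th ≈ 13.1 Ω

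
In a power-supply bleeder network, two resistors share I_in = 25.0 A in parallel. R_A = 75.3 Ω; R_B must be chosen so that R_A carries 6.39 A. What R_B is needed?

R_B ≈ 25.9 Ω

Two-branch current divider: I_A = I_in · R_B/(R_A + R_B).
6.39/25.0 = R_B/(R_A + R_B) → R_B = R_A · (0.2556)/(1 − 0.2556) = 75.3 × 0.3434 = 25.86 Ω.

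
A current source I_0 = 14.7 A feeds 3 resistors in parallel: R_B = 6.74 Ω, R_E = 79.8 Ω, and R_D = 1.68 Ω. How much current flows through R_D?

Total conductance ΣG = 1/6.74 + 1/79.8 + 1/1.68 = 0.7561 (units of 1/Ω).
R_D takes the fraction G_k/ΣG = 0.5952/0.7561 = 0.7872, so I = 14.7 × 0.7872 = 11.57 A.

I ≈ 11.6 A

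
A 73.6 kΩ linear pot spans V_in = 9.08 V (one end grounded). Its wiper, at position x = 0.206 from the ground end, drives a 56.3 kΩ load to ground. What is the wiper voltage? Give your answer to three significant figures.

V_out ≈ 1.54 V

The pot divides into 58.44 kΩ above the wiper and 15.16 kΩ below.
R_L loads the lower segment: effective lower R = 11.94 kΩ.
Then V_out = V_in · 11.94/(58.44 + 11.94) = 1.541 V.
(Unloaded: V_out = x·V_in = 1.87 V.)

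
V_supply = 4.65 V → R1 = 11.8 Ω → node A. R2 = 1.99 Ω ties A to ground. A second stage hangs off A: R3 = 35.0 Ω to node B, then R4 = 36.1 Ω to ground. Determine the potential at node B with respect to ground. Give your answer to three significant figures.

V_B ≈ 0.333 V

Looking into the second stage from A: R3 + R4 = 71.10 Ω appears in parallel with R2.
Effective lower resistance at A: R2 ‖ 71.10 = 1.936 Ω.
First divider: V_A = V_supply · 1.936/(11.8 + 1.936) = 0.6553 V.
V_B = V_A × 0.5077 = 0.3327 V.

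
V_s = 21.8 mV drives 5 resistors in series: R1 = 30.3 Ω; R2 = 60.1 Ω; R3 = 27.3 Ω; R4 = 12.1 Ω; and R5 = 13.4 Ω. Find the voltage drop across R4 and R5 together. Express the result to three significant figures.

V ≈ 3.88 mV

ΣR = 30.3 + 60.1 + 27.3 + 12.1 + 13.4 = 143.2 Ω.
R_{R4..R5} = 12.1 + 13.4 = 25.50 Ω.
V = V_s · R/ΣR = 21.8 × 0.1781 = 3.882 mV.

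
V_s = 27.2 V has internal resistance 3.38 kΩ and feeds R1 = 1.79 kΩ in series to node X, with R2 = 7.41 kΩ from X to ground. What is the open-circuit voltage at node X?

V_th ≈ 16.0 V

R1' = 3.38 + 1.79 = 5.170 kΩ (source resistance + R1).
With X open, the divider is unloaded: V_th = 27.2 × 7.41/12.58 = 16.02 V.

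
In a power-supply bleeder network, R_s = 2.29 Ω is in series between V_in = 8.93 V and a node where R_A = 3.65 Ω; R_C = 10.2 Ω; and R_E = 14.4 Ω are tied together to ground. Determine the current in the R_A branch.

Equivalent of the parallel group: R_p = 2.265 Ω.
V_A = 8.93 × 2.265/4.555 = 4.441 V.
I(R_A) = V_A / R_A = 4.441/3.65 = 1.217 A.

I ≈ 1.22 A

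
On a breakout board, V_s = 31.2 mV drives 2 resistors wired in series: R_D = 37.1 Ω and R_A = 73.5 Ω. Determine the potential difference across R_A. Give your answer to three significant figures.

Series total: ΣR = 37.1 + 73.5 = 110.6 Ω.
Voltage divider: V = V_s · (73.50 / 110.6) = 31.2 × 0.6646 = 20.73 mV.

V ≈ 20.7 mV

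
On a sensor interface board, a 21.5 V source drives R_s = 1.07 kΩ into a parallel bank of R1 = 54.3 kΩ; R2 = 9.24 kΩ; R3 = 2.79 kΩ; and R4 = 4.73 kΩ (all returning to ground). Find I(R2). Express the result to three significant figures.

I ≈ 1.33 mA

Combine the parallel branches: R_p = (1/54.3 + 1/9.24 + 1/2.79 + 1/4.73)⁻¹ = 1.436 kΩ.
V_A = 21.5 × 1.436/2.506 = 12.32 V.
I(R2) = V_A / R2 = 12.32/9.24 = 1.333 mA.
(Check via current divider: I_total = 8.580 mA; share G_k/ΣG = 0.1554 → same result.)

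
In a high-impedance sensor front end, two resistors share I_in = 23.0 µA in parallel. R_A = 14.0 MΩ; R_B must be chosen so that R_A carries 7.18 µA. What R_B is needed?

R_B ≈ 6.35 MΩ

The fraction through R_A equals R_B/(R_A+R_B).
With f = 0.3122, R_B = R_A · f/(1−f) = 14.0 × 0.4539 = 6.354 MΩ.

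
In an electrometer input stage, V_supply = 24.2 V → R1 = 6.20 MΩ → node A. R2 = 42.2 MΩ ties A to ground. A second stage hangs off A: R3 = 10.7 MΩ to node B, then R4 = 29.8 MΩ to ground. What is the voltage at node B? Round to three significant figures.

V_B ≈ 13.7 V

Node A sees R2 in parallel with the series input of stage 2, R3 + R4 = 40.50 MΩ.
Effective lower resistance at A: R2 ‖ 40.50 = 20.67 MΩ.
First divider: V_A = V_supply · 20.67/(6.20 + 20.67) = 18.62 V.
V_B = V_A × 0.7358 = 13.70 V.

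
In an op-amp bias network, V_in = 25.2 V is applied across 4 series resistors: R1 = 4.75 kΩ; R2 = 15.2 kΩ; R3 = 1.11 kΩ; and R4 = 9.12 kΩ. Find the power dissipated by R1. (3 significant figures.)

P ≈ 3.31 mW

ΣR = 30.18 kΩ → I = 25.2/30.18 = 0.8350 mA.
P = I²R = 0.6972 × 4.75 = 3.312 mW.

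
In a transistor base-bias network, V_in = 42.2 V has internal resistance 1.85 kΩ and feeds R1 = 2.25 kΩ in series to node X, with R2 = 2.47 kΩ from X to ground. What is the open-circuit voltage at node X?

V_th ≈ 15.9 V

R1' = 1.85 + 2.25 = 4.100 kΩ (source resistance + R1).
With X open, the divider is unloaded: V_th = 42.2 × 2.47/6.570 = 15.87 V.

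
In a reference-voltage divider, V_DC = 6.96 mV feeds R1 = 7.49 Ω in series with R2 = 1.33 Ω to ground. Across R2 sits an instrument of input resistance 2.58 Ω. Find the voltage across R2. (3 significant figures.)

V_out ≈ 0.730 mV

First combine the lower leg with the load: R2 ‖ R_L = 0.8776 Ω.
Voltage divider with the loaded lower leg: V_out = 6.96 × 0.8776/(7.49 + 0.8776) = 6.96 × 0.1049 = 0.7300 mV.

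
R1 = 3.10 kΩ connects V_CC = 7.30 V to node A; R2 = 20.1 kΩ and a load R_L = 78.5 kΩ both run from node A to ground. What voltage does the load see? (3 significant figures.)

V_out ≈ 6.12 V

R2 ‖ R_L = (20.1 × 78.5)/(20.1 + 78.5) = 16.00 kΩ.
Now apply the divider: V_out = 7.30 × 0.8377 = 6.115 V.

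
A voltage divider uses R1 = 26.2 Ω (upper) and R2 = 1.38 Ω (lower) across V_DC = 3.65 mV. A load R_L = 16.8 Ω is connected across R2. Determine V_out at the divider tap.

R2 ‖ R_L = (1.38 × 16.8)/(1.38 + 16.8) = 1.275 Ω.
Voltage divider with the loaded lower leg: V_out = 3.65 × 1.275/(26.2 + 1.275) = 3.65 × 0.04641 = 0.1694 mV.
(Unloaded it would be 0.183 mV; the load pulls it down.)

V_out ≈ 0.169 mV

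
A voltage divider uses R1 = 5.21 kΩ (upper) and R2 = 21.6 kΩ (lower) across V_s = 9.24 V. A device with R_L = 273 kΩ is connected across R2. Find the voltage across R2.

V_out ≈ 7.33 V

R2 ‖ R_L = (21.6 × 273)/(21.6 + 273) = 20.02 kΩ.
Now apply the divider: V_out = 9.24 × 0.7935 = 7.332 V.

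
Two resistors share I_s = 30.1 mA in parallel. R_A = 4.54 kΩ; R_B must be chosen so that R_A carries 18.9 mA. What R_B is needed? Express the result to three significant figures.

In a two-way split, I_A/I_s = R_B/(R_A + R_B).
18.9/30.1 = R_B/(R_A + R_B) → R_B = R_A · (0.6279)/(1 − 0.6279) = 4.54 × 1.687 = 7.661 kΩ.

R_B ≈ 7.66 kΩ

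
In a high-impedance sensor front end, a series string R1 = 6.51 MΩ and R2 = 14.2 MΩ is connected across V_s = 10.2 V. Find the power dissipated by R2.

P ≈ 3.44 µW

ΣR = 20.71 MΩ → I = 10.2/20.71 = 0.4925 µA.
P(R2) = I²·R2 = (0.4925)² × 14.2 = 3.445 µW.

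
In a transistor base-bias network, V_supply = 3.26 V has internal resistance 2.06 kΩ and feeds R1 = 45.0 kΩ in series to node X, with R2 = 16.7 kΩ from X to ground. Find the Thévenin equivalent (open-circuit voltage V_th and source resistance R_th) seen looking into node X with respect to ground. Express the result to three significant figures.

V_th ≈ 0.854 V, R_th ≈ 12.3 kΩ

R1' = 2.06 + 45.0 = 47.06 kΩ (source resistance + R1).
Open-circuit (no load on X): V_th = V_supply · R2/(R1' + R2) = 3.26 × 16.7/(47.06 + 16.7) = 0.8539 V.
With V_supply suppressed (replaced by a short), R_th = R1' ‖ R2 = (47.06 × 16.7)/(47.06 + 16.7) = 12.33 kΩ.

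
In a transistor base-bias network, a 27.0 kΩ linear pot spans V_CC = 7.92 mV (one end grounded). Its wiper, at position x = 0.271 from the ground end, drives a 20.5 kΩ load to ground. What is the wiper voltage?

V_out ≈ 1.70 mV

The pot divides into 19.68 kΩ above the wiper and 7.317 kΩ below.
Lower segment in parallel with the load: 7.317 ‖ 20.5 = 5.392 kΩ.
V_out = 7.92 × 5.392/(19.68 + 5.392) = 1.703 mV.
(Unloaded: V_out = x·V_CC = 2.15 mV.)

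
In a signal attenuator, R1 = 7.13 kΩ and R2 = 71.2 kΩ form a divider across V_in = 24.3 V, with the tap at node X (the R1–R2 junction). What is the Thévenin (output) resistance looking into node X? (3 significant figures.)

R_th ≈ 6.48 kΩ

Looking into X with the source shorted: R_th = R1·R2/(R1+R2) = 7.130 × 71.2/78.33 = 6.481 kΩ.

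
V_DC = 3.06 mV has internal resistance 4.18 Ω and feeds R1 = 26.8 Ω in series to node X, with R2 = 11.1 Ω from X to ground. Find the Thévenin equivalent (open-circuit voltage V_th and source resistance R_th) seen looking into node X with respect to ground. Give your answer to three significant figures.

R1' = 4.18 + 26.8 = 30.98 Ω (source resistance + R1).
V_th is the unloaded tap voltage: V_DC · R2/(R1'+R2) = 3.06 × 0.2638 = 0.8072 mV.
With V_DC suppressed (replaced by a short), R_th = R1' ‖ R2 = (30.98 × 11.1)/(30.98 + 11.1) = 8.172 Ω.

V_th ≈ 0.807 mV, R_th ≈ 8.17 Ω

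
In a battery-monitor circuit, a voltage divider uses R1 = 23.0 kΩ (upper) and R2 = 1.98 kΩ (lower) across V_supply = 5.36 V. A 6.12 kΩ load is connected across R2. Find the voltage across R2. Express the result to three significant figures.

The load sits in parallel with R2, giving an effective lower resistance R2' = R2·R_L/(R2+R_L) = 1.496 kΩ.
Then V_out = V_supply · R2'/(R1 + R2') = 5.36 × 1.496/24.50 = 0.3273 V.
(Unloaded it would be 0.425 V; the load pulls it down.)

V_out ≈ 0.327 V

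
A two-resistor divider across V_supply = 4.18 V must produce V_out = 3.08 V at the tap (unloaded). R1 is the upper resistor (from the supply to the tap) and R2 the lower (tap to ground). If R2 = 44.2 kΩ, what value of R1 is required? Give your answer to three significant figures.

R1 ≈ 15.8 kΩ

Required fraction k = V_out/V_supply = 0.7368.
Rearranging, R1 = R2·(1−k)/k = 44.2 × 0.3571 = 15.79 kΩ.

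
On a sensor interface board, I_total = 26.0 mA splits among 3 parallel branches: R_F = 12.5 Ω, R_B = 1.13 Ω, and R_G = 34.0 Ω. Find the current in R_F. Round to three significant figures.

ΣG = 1/12.5 + 1/1.13 + 1/34.0 = 0.9944.
By the current-divider rule, I = I_total · G_k/ΣG = 26.0 × 0.08045 = 2.092 mA.

I ≈ 2.09 mA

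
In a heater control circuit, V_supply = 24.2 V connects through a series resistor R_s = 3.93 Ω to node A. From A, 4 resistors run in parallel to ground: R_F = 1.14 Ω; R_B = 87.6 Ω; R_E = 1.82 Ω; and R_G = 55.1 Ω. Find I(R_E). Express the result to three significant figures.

I ≈ 1.98 A

Parallel bank: R_p = 1/(1/1.14 + 1/87.6 + 1/1.82 + 1/55.1) = 0.6867 Ω.
V_A = 24.2 × 0.6867/4.617 = 3.600 V.
I(R_E) = V_A / R_E = 3.600/1.82 = 1.978 A.
(Check via current divider: I_total = 5.242 A; share G_k/ΣG = 0.3773 → same result.)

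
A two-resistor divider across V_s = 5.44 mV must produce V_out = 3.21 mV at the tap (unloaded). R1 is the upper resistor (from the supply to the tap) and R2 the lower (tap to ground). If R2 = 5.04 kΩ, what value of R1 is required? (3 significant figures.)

The divider ratio is R2/(R1+R2) = 3.21/5.44 = 0.5901.
So R1 = R2 · (V_s/V_out − 1) = 5.04 × (5.44/3.21 − 1) = 5.04 × 0.6947 = 3.501 kΩ.

R1 ≈ 3.50 kΩ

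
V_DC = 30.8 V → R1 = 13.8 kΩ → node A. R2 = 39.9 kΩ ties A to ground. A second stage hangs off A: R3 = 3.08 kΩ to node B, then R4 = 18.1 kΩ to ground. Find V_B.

Looking into the second stage from A: R3 + R4 = 21.18 kΩ appears in parallel with R2.
R2 ‖ (R3+R4) = 13.84 kΩ.
First divider: V_A = V_DC · 13.84/(13.8 + 13.84) = 15.42 V.
V_B = V_A × 0.8546 = 13.18 V.

V_B ≈ 13.2 V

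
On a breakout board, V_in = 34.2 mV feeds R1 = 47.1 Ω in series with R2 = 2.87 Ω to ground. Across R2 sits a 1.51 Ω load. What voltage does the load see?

R2 ‖ R_L = (2.87 × 1.51)/(2.87 + 1.51) = 0.9894 Ω.
Now apply the divider: V_out = 34.2 × 0.02057 = 0.7037 mV.

V_out ≈ 0.704 mV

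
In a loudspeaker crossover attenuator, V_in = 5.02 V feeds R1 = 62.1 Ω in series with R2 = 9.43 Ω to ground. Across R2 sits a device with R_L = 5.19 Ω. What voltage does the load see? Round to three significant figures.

R2 ‖ R_L = (9.43 × 5.19)/(9.43 + 5.19) = 3.348 Ω.
Then V_out = V_in · R2'/(R1 + R2') = 5.02 × 3.348/65.45 = 0.2568 V.

V_out ≈ 0.257 V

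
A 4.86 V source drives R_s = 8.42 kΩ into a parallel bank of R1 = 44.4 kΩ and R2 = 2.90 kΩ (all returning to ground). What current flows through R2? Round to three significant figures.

Equivalent of the parallel group: R_p = 2.722 kΩ.
V_A by voltage divider: V_A = 4.86 × 2.722/(8.42 + 2.722) = 1.187 V.
I(R2) = V_A / R2 = 1.187/2.90 = 0.4094 mA.

I ≈ 0.409 mA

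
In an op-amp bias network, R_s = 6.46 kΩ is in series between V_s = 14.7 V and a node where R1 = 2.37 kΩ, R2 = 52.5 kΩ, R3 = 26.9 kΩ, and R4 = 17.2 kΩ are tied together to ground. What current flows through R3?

I ≈ 0.122 mA

Equivalent of the parallel group: R_p = 1.865 kΩ.
V_A = 14.7 × 1.865/8.325 = 3.293 V.
Branch current I = V_A/R3 = 3.293/26.9 = 0.1224 mA.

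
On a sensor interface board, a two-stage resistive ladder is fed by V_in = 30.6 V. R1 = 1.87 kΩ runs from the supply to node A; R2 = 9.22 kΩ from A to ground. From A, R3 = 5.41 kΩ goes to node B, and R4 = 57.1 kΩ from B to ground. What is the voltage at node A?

Node A sees R2 in parallel with the series input of stage 2, R3 + R4 = 62.51 kΩ.
Effective lower resistance at A: R2 ‖ 62.51 = 8.035 kΩ.
So V_A = 30.6 × 0.8112 = 24.82 V.

V_A ≈ 24.8 V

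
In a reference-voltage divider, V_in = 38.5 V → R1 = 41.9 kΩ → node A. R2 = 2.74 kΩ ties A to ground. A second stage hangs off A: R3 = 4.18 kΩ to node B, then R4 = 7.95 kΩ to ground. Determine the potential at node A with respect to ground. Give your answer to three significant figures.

The second stage (R3 + R4 = 12.13 kΩ) loads node A in parallel with R2.
R2 ‖ (R3+R4) = 2.235 kΩ.
V_A = 38.5 × 2.235/(41.9 + 2.235) = 1.950 V.

V_A ≈ 1.95 V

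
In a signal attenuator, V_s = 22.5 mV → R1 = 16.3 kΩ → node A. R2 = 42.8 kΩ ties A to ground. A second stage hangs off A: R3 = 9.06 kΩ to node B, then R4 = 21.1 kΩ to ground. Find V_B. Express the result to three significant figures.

V_B ≈ 8.19 mV

Looking into the second stage from A: R3 + R4 = 30.16 kΩ appears in parallel with R2.
R2 ‖ (R3+R4) = 17.69 kΩ.
First divider: V_A = V_s · 17.69/(16.3 + 17.69) = 11.71 mV.
Stage 2 is unloaded, so V_B = V_A · R4/(R3+R4) = 11.71 × 21.1/30.16 = 8.193 mV.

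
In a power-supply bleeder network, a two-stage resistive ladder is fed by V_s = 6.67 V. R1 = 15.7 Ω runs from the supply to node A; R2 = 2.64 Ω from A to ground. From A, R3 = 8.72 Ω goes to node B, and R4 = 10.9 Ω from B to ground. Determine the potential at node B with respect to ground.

Node A sees R2 in parallel with the series input of stage 2, R3 + R4 = 19.62 Ω.
Effective lower resistance at A: R2 ‖ 19.62 = 2.327 Ω.
First divider: V_A = V_s · 2.327/(15.7 + 2.327) = 0.8610 V.
Stage 2 is unloaded, so V_B = V_A · R4/(R3+R4) = 0.8610 × 10.9/19.62 = 0.4783 V.

V_B ≈ 0.478 V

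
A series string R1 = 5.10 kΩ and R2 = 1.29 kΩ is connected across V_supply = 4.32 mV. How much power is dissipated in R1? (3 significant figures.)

The common current is I = 4.32/6.390 = 0.6761 µA.
P = I²R = 0.4571 × 5.10 = 2.331 nW.

P ≈ 2.33 nW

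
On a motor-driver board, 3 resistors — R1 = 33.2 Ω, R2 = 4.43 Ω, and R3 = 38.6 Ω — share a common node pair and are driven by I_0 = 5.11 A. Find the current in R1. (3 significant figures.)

Total conductance ΣG = 1/33.2 + 1/4.43 + 1/38.6 = 0.2818 (units of 1/Ω).
Current divider: I(R1) = I_0 · G_k/ΣG = 5.11 × (0.03012/0.2818) = 5.11 × 0.1069 = 0.5463 A.

I ≈ 0.546 A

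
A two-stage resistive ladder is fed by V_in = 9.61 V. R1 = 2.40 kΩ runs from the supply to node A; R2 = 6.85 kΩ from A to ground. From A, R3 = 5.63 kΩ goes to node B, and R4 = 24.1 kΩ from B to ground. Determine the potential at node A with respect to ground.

V_A ≈ 6.72 V

Looking into the second stage from A: R3 + R4 = 29.73 kΩ appears in parallel with R2.
R2 ‖ (R3+R4) = 5.567 kΩ.
So V_A = 9.61 × 0.6988 = 6.715 V.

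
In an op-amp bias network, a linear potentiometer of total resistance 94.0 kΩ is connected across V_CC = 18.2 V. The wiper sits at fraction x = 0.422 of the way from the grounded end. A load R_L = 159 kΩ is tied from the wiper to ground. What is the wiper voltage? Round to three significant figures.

The pot divides into 54.33 kΩ above the wiper and 39.67 kΩ below.
R_L loads the lower segment: effective lower R = 31.75 kΩ.
Then V_out = V_CC · 31.75/(54.33 + 31.75) = 6.712 V.

V_out ≈ 6.71 V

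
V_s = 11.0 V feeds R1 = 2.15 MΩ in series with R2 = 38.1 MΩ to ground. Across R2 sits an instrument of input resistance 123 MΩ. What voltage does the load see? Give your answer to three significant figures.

V_out ≈ 10.2 V

First combine the lower leg with the load: R2 ‖ R_L = 29.09 MΩ.
Now apply the divider: V_out = 11.0 × 0.9312 = 10.24 V.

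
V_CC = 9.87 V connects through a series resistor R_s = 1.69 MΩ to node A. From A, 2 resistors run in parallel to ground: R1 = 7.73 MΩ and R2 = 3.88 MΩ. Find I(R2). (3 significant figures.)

Parallel bank: R_p = 1/(1/7.73 + 1/3.88) = 2.583 MΩ.
V_A = 9.87 × 2.583/4.273 = 5.967 V.
Branch current I = V_A/R2 = 5.967/3.88 = 1.538 µA.
(Equivalently: I_total = 2.310 µA, then current-divider fraction G_k/ΣG = 0.6658.)

I ≈ 1.54 µA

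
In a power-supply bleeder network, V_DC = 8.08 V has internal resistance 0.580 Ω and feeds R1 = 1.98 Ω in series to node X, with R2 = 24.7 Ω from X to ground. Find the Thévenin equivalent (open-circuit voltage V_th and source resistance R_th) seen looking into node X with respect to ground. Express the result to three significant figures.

V_th ≈ 7.32 V, R_th ≈ 2.32 Ω

R1' = 0.580 + 1.98 = 2.560 Ω (source resistance + R1).
Open-circuit (no load on X): V_th = V_DC · R2/(R1' + R2) = 8.08 × 24.7/(2.560 + 24.7) = 7.321 V.
Zeroing V_DC shorts the top of R1' to ground, so R_th = R1' ‖ R2 = 2.320 Ω.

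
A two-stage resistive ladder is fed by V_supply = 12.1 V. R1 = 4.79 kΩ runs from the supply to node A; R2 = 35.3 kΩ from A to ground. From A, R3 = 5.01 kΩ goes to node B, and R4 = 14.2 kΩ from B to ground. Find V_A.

V_A ≈ 8.74 V

Node A sees R2 in parallel with the series input of stage 2, R3 + R4 = 19.21 kΩ.
R2 ‖ (R3+R4) = 12.44 kΩ.
First divider: V_A = V_supply · 12.44/(4.79 + 12.44) = 8.736 V.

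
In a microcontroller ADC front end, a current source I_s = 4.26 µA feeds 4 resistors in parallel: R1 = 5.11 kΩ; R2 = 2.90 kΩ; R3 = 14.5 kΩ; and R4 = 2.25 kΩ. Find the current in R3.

I ≈ 0.279 µA

Conductances: ΣG = 1/5.11 + 1/2.90 + 1/14.5 + 1/2.25 = 1.054 (1/kΩ).
Current divider: I(R3) = I_s · G_k/ΣG = 4.26 × (0.06897/1.054) = 4.26 × 0.06544 = 0.2788 µA.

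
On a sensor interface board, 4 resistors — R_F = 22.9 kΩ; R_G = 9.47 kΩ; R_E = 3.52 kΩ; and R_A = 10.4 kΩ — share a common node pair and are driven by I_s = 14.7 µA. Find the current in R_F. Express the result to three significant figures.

ΣG = 1/22.9 + 1/9.47 + 1/3.52 + 1/10.4 = 0.5295.
R_F takes the fraction G_k/ΣG = 0.04367/0.5295 = 0.08247, so I = 14.7 × 0.08247 = 1.212 µA.

I ≈ 1.21 µA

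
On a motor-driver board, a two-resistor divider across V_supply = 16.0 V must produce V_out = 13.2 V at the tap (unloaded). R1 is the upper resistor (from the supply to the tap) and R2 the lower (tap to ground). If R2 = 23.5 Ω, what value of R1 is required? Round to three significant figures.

R1 ≈ 4.98 Ω

Required fraction k = V_out/V_supply = 0.8250.
Rearranging, R1 = R2·(1−k)/k = 23.5 × 0.2121 = 4.985 Ω.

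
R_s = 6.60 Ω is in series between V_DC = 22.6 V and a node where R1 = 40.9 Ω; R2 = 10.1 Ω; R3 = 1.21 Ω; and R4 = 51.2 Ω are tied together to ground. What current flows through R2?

I ≈ 0.302 A

Parallel bank: R_p = 1/(1/40.9 + 1/10.1 + 1/1.21 + 1/51.2) = 1.032 Ω.
V_A by voltage divider: V_A = 22.6 × 1.032/(6.60 + 1.032) = 3.055 V.
Branch current I = V_A/R2 = 3.055/10.1 = 0.3025 A.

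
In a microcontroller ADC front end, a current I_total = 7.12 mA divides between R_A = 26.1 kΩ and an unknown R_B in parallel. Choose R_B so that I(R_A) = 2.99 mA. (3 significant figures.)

R_B ≈ 18.9 kΩ

The fraction through R_A equals R_B/(R_A+R_B).
With f = 0.4199, R_B = R_A · f/(1−f) = 26.1 × 0.7240 = 18.90 kΩ.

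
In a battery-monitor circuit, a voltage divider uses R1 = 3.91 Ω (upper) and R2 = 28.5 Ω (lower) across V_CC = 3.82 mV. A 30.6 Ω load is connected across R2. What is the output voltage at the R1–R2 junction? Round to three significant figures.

V_out ≈ 3.02 mV

R2 ‖ R_L = (28.5 × 30.6)/(28.5 + 30.6) = 14.76 Ω.
Now apply the divider: V_out = 3.82 × 0.7905 = 3.020 mV.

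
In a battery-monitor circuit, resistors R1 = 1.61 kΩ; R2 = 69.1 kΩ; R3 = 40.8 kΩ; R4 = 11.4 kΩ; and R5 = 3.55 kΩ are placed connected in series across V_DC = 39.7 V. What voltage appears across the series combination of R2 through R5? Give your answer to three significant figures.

Series total: ΣR = 1.61 + 69.1 + 40.8 + 11.4 + 3.55 = 126.5 kΩ.
R_{R2..R5} = 69.1 + 40.8 + 11.4 + 3.55 = 124.8 kΩ.
V = V_DC · R/ΣR = 39.7 × 0.9873 = 39.19 V.

V ≈ 39.2 V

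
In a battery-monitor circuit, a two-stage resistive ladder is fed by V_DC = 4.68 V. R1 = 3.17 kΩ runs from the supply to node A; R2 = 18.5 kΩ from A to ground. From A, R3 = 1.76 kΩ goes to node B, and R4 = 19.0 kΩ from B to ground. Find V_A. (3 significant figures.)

V_A ≈ 3.53 V

Looking into the second stage from A: R3 + R4 = 20.76 kΩ appears in parallel with R2.
R2 ‖ (R3+R4) = 9.782 kΩ.
First divider: V_A = V_DC · 9.782/(3.17 + 9.782) = 3.535 V.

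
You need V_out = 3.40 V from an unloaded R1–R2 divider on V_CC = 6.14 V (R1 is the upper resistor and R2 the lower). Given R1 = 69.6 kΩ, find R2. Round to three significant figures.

R2 ≈ 86.4 kΩ

Required fraction k = V_out/V_CC = 0.5537.
Rearranging, R2 = R1·k/(1−k) = 69.6 × 1.241 = 86.36 kΩ.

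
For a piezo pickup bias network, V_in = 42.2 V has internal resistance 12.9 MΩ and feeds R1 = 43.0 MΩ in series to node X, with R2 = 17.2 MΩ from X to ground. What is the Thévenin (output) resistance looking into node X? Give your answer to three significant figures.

R1' = 12.9 + 43.0 = 55.90 MΩ (source resistance + R1).
Looking into X with the source shorted: R_th = R1'·R2/(R1'+R2) = 55.90 × 17.2/73.10 = 13.15 MΩ.

R_th ≈ 13.2 MΩ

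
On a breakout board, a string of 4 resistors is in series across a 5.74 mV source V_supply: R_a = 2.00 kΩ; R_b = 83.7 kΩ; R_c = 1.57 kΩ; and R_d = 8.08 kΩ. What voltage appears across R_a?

V ≈ 0.120 mV

Total series resistance ΣR = 2.00 + 83.7 + 1.57 + 8.08 = 95.35 kΩ.
By the voltage-divider rule, V = 5.74 × 2.000/95.35 = 0.1204 mV.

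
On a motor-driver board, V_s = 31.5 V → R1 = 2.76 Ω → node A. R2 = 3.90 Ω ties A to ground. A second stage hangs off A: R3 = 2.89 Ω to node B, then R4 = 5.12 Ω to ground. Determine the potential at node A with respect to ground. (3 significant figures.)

The second stage (R3 + R4 = 8.010 Ω) loads node A in parallel with R2.
R2 ‖ (R3+R4) = 2.623 Ω.
So V_A = 31.5 × 0.4873 = 15.35 V.

V_A ≈ 15.3 V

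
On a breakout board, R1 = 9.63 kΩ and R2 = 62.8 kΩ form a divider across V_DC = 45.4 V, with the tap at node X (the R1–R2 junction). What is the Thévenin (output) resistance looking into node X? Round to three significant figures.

Looking into X with the source shorted: R_th = R1·R2/(R1+R2) = 9.630 × 62.8/72.43 = 8.350 kΩ.

R_th ≈ 8.35 kΩ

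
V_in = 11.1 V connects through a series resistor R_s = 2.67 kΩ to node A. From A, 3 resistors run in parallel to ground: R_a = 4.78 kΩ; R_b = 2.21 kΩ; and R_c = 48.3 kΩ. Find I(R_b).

Equivalent of the parallel group: R_p = 1.465 kΩ.
Node voltage V_A = V_in · R_p/(R_s + R_p) = 11.1 × 0.3544 = 3.933 V.
I(R_b) = V_A / R_b = 3.933/2.21 = 1.780 mA.

I ≈ 1.78 mA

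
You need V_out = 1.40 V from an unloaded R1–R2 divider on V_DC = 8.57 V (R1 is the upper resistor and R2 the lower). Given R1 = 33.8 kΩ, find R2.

R2 ≈ 6.60 kΩ

V_out/V_DC = R2/(R1+R2) = 0.1634.
Rearranging, R2 = R1·k/(1−k) = 33.8 × 0.1953 = 6.600 kΩ.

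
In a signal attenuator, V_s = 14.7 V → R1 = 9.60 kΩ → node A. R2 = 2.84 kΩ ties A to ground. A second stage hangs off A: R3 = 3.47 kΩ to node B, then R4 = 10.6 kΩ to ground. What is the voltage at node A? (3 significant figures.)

V_A ≈ 2.90 V

The second stage (R3 + R4 = 14.07 kΩ) loads node A in parallel with R2.
R2 ‖ (R3+R4) = 2.363 kΩ.
V_A = 14.7 × 2.363/(9.60 + 2.363) = 2.904 V.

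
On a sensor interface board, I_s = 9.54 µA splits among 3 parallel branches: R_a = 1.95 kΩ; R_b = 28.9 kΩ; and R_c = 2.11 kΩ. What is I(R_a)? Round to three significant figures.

Total conductance ΣG = 1/1.95 + 1/28.9 + 1/2.11 = 1.021 (units of 1/kΩ).
By the current-divider rule, I = I_s · G_k/ΣG = 9.54 × 0.5021 = 4.790 µA.

I ≈ 4.79 µA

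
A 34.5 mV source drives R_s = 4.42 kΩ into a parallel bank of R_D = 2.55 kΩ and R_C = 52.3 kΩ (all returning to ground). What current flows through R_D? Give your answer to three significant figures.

Equivalent of the parallel group: R_p = 2.431 kΩ.
Node voltage V_A = V_DC · R_p/(R_s + R_p) = 34.5 × 0.3549 = 12.24 mV.
I(R_D) = V_A / R_D = 12.24/2.55 = 4.801 µA.
(Equivalently: I_total = 5.035 µA, then current-divider fraction G_k/ΣG = 0.9535.)

I ≈ 4.80 µA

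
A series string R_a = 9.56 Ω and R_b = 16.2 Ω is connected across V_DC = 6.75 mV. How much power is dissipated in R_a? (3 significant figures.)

P ≈ 0.656 µW

Series current I = V_DC/ΣR = 6.75/25.76 = 0.2620 mA.
V(R_a) = I·R = 2.505 mV; P = V·I = 2.505 × 0.2620 = 0.6564 µW.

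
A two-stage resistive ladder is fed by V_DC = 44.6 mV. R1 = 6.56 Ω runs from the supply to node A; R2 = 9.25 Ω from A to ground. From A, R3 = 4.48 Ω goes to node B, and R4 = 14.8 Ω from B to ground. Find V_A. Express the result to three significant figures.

The second stage (R3 + R4 = 19.28 Ω) loads node A in parallel with R2.
Effective lower resistance at A: R2 ‖ 19.28 = 6.251 Ω.
First divider: V_A = V_DC · 6.251/(6.56 + 6.251) = 21.76 mV.

V_A ≈ 21.8 mV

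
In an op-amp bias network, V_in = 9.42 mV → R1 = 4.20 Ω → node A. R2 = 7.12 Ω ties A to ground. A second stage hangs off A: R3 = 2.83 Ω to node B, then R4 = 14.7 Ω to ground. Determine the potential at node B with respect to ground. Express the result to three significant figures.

V_B ≈ 4.32 mV

Node A sees R2 in parallel with the series input of stage 2, R3 + R4 = 17.53 Ω.
R2 ‖ (R3+R4) = 5.063 Ω.
So V_A = 9.42 × 0.5466 = 5.149 mV.
Then the unloaded second divider: V_B = V_A × R4/(R3+R4) = 5.149 × 0.8386 = 4.318 mV.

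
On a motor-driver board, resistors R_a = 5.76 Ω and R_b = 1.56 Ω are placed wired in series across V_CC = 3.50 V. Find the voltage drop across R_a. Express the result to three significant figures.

V ≈ 2.75 V

Series total: ΣR = 5.76 + 1.56 = 7.320 Ω.
V = V_CC · R/ΣR = 3.50 × 0.7869 = 2.754 V.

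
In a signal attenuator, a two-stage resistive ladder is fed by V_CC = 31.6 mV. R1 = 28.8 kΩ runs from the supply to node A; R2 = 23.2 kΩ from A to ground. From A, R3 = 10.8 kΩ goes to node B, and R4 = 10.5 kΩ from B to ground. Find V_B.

Node A sees R2 in parallel with the series input of stage 2, R3 + R4 = 21.30 kΩ.
Effective lower resistance at A: R2 ‖ 21.30 = 11.10 kΩ.
First divider: V_A = V_CC · 11.10/(28.8 + 11.10) = 8.794 mV.
V_B = V_A × 0.4930 = 4.335 mV.

V_B ≈ 4.33 mV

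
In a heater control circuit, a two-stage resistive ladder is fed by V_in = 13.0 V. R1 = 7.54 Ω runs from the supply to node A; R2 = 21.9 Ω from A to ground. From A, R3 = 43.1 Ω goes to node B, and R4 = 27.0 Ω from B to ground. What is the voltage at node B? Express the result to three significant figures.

V_B ≈ 3.45 V

The second stage (R3 + R4 = 70.10 Ω) loads node A in parallel with R2.
R2 ‖ (R3+R4) = 16.69 Ω.
V_A = 13.0 × 16.69/(7.54 + 16.69) = 8.954 V.
V_B = V_A × 0.3852 = 3.449 V.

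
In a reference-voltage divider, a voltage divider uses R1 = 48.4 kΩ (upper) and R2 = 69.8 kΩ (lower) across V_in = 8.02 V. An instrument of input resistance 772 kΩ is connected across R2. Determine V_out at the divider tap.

V_out ≈ 4.57 V

The load sits in parallel with R2, giving an effective lower resistance R2' = R2·R_L/(R2+R_L) = 64.01 kΩ.
Now apply the divider: V_out = 8.02 × 0.5694 = 4.567 V.
(Unloaded it would be 4.74 V; the load pulls it down.)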